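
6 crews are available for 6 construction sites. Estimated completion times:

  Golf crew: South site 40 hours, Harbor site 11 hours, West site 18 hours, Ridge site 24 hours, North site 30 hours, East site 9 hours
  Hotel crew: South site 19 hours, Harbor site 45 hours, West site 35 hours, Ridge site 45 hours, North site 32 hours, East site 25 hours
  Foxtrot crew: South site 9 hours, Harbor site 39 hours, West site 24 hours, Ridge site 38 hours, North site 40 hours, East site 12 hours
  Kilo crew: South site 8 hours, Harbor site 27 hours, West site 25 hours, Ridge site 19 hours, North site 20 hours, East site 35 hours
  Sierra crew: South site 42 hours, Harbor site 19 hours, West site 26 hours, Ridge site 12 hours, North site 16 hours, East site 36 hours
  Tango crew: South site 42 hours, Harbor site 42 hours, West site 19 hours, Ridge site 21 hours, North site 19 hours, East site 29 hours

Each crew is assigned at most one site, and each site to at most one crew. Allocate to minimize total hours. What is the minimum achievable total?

Minimum total: 93 hours

Optimal: Golf crew→Harbor site (11 hours), Hotel crew→South site (19 hours), Foxtrot crew→East site (12 hours), Kilo crew→North site (20 hours), Sierra crew→Ridge site (12 hours), Tango crew→West site (19 hours) — total 11+19+12+20+12+19 = 93 hours.
Min-entry greedy (repeatedly take the single cheapest remaining cell) gives 119 hours, worse by 26.
Swapping Foxtrot crew↔Tango crew (Foxtrot crew→West site 24 hours, Tango crew→East site 29 hours) adds 22.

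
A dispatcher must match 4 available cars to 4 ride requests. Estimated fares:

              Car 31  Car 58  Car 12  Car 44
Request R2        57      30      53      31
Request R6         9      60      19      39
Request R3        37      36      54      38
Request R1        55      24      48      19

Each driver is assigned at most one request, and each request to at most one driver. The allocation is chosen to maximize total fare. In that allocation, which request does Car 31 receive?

Optimal: Car 31→Request R1 ($55), Car 58→Request R6 ($60), Car 12→Request R2 ($53), Car 44→Request R3 ($38) — total 55+60+53+38 = $206.
Column-greedy (each request in turn goes to its best remaining driver) gives $190, worse by 16.
Swapping Car 31↔Car 44 (Car 31→Request R3 $37, Car 44→Request R1 $19) loses 37.
Car 31's own top request is Request R2 ($57), but forcing Car 31→Request R2 and reassigning the rest optimally gives only $203 — worse by 3.

Car 31 receives Request R1.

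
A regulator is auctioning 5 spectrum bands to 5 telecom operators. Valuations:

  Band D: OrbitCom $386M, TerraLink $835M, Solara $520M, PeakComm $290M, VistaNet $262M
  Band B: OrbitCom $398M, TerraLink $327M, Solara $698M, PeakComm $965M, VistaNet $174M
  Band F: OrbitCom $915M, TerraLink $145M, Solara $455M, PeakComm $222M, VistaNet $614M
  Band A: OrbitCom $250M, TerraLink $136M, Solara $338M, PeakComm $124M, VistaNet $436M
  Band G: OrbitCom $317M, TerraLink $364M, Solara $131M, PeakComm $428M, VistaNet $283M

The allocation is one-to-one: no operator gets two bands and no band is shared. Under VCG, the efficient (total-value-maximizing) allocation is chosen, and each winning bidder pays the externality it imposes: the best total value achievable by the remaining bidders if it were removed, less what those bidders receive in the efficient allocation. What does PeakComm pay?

PeakComm pays $513M.

Efficient allocation: OrbitCom→Band F ($915M), TerraLink→Band D ($835M), Solara→Band A ($338M), PeakComm→Band B ($965M), VistaNet→Band G ($283M); total welfare W = $3336M.
PeakComm receives Band B at value $965M, so the others get W − 965 = $2371M.
Without PeakComm: best allocation of the remaining 4 bidders over all 5 bands is OrbitCom→Band F ($915M), TerraLink→Band D ($835M), Solara→Band B ($698M), VistaNet→Band A ($436M), total $2884M.
VCG payment = (others' best without PeakComm) − (others' welfare with PeakComm) = 2884 − 2371 = $513M.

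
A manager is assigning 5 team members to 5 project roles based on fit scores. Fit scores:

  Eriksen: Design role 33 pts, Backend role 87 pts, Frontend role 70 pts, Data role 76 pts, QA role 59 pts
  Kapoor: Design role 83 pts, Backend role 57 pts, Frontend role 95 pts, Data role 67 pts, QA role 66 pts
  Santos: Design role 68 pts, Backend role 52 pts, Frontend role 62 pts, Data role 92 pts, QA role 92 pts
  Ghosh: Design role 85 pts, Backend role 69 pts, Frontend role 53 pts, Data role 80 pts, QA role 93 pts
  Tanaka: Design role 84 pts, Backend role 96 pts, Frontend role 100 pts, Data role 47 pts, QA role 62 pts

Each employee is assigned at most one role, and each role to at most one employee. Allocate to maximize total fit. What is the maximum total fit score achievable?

Treat this as an assignment problem: match each employee to one role.
Optimal: Eriksen→Backend role (87 pts), Kapoor→Design role (83 pts), Santos→Data role (92 pts), Ghosh→QA role (93 pts), Tanaka→Frontend role (100 pts) — total 87+83+92+93+100 = 455 pts.
Column-greedy (each role in turn goes to its best remaining employee) gives 427 pts, worse by 28.

Maximum total: 455 pts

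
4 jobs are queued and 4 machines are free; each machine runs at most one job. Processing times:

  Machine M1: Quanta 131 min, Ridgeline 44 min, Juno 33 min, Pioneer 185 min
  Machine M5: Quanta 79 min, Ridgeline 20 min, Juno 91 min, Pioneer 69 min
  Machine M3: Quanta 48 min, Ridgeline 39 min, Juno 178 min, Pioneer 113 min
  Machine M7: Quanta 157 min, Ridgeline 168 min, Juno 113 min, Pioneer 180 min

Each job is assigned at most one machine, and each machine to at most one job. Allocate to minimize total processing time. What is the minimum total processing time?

Treat this as an assignment problem: match each job to one machine.
Optimal: Quanta→Machine M3 (48 min), Ridgeline→Machine M1 (44 min), Juno→Machine M7 (113 min), Pioneer→Machine M5 (69 min) — total 48+44+113+69 = 274 min.
Column-greedy (each machine in turn goes to its cheapest remaining job) gives 281 min, worse by 7.

Minimum total: 274 min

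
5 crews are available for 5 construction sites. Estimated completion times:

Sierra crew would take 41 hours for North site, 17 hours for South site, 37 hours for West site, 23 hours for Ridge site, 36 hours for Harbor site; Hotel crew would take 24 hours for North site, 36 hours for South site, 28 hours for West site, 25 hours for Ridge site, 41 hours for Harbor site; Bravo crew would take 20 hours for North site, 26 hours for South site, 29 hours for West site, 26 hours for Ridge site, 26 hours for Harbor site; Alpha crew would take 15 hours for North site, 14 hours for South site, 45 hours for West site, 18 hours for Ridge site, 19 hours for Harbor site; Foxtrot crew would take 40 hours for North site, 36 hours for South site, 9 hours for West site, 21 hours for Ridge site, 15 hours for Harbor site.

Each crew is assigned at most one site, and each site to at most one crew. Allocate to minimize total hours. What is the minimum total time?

This is a one-to-one assignment (minimum-cost bipartite matching).
Optimal: Sierra crew→South site (17 hours), Hotel crew→Ridge site (25 hours), Bravo crew→North site (20 hours), Alpha crew→Harbor site (19 hours), Foxtrot crew→West site (9 hours) — total 17+25+20+19+9 = 90 hours.
Min-entry greedy (repeatedly take the single cheapest remaining cell) gives 107 hours, worse by 17.
Swapping Hotel crew↔Bravo crew (Hotel crew→North site 24 hours, Bravo crew→Ridge site 26 hours) adds 5.
Checked against all permutations: 90 hours is optimal.

Min total: 90 hours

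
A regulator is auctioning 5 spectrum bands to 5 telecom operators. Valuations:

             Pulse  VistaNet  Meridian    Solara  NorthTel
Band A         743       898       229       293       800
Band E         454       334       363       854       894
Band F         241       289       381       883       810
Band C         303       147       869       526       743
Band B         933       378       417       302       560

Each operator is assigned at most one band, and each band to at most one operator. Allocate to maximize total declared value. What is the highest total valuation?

Maximum total: $4477M

Optimal: Pulse→Band B ($933M), VistaNet→Band A ($898M), Meridian→Band C ($869M), Solara→Band F ($883M), NorthTel→Band E ($894M) — total 933+898+869+883+894 = $4477M.
Next-best assignment: Pulse→Band B, VistaNet→Band A, Meridian→Band C, Solara→Band E, NorthTel→Band F = $4364M.
Swapping NorthTel↔VistaNet (NorthTel→Band A $800M, VistaNet→Band E $334M) loses 658.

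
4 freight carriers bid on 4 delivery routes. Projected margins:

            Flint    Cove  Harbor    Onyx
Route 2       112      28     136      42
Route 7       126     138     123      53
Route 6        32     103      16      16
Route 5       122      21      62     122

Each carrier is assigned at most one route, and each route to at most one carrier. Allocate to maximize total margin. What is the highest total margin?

Max total: $487k

This is the linear assignment problem.
Optimal: Flint→Route 7 ($126k), Cove→Route 6 ($103k), Harbor→Route 2 ($136k), Onyx→Route 5 ($122k) — total 126+103+136+122 = $487k.
Column-greedy (each route in turn goes to its best remaining carrier) gives $428k, worse by 59.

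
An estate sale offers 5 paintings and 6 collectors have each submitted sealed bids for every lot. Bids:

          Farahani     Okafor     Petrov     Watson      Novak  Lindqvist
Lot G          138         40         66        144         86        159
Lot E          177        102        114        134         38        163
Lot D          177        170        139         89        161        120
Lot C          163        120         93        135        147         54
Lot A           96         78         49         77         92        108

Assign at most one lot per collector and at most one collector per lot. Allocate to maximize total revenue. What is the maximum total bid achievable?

Optimal: Watson→Lot G ($144), Farahani→Lot E ($177), Okafor→Lot D ($170), Novak→Lot C ($147), Lindqvist→Lot A ($108) — total 144+177+170+147+108 = $746.

Max total: $746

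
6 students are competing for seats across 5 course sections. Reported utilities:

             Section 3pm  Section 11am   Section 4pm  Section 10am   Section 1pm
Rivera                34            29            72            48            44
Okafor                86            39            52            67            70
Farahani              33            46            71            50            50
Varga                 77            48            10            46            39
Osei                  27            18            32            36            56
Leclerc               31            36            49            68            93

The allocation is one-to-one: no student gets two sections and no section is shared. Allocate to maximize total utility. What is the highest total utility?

Maximum total: 355 points

Optimal: Varga→Section 3pm (77 points), Farahani→Section 11am (46 points), Rivera→Section 4pm (72 points), Okafor→Section 10am (67 points), Leclerc→Section 1pm (93 points) — total 77+46+72+67+93 = 355 points.
Column-greedy (each section in turn goes to its best remaining student) gives 330 points, worse by 25.
Next-best assignment: Okafor→Section 3pm, Varga→Section 11am, Rivera→Section 4pm, Farahani→Section 10am, Leclerc→Section 1pm = 349 points.
No other one-to-one assignment exceeds 355 points.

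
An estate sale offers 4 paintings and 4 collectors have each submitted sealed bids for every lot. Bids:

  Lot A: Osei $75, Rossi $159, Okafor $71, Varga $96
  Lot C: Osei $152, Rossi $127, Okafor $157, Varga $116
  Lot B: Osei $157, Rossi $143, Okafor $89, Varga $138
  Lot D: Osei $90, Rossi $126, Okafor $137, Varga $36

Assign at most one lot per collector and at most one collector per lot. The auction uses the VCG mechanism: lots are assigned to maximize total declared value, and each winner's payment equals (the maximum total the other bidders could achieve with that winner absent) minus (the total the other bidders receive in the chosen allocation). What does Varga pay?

Varga pays $25.

Efficient allocation: Osei→Lot C ($152), Rossi→Lot A ($159), Okafor→Lot D ($137), Varga→Lot B ($138); total welfare W = $586.
Varga receives Lot B at value $138, so the others get W − 138 = $448.
Without Varga: best allocation of the remaining 3 bidders over all 4 lots is Osei→Lot B ($157), Rossi→Lot A ($159), Okafor→Lot C ($157), total $473.
VCG payment = (others' best without Varga) − (others' welfare with Varga) = 473 − 448 = $25.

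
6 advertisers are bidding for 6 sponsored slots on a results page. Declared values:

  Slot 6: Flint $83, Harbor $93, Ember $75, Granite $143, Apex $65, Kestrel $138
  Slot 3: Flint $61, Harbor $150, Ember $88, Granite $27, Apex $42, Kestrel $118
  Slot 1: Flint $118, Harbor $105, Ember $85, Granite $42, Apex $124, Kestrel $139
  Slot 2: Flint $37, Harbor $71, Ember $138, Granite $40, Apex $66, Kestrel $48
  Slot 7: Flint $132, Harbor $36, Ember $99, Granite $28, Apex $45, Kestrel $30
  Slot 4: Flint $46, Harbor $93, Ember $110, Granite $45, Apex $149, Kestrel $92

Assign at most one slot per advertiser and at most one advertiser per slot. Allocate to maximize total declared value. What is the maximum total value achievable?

Optimal: Flint→Slot 7 ($132), Harbor→Slot 3 ($150), Ember→Slot 2 ($138), Granite→Slot 6 ($143), Apex→Slot 4 ($149), Kestrel→Slot 1 ($139) — total 132+150+138+143+149+139 = $851.

Max total: $851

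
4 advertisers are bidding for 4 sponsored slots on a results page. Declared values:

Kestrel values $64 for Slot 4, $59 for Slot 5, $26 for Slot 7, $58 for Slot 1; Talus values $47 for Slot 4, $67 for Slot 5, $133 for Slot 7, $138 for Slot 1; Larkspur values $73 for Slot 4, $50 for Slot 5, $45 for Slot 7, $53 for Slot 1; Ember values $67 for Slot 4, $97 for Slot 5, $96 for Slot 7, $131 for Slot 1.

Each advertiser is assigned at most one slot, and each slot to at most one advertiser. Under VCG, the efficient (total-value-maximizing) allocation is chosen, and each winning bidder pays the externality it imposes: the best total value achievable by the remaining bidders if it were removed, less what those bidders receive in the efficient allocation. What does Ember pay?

Ember pays $5.

Efficient allocation: Kestrel→Slot 5 ($59), Talus→Slot 7 ($133), Larkspur→Slot 4 ($73), Ember→Slot 1 ($131); total welfare W = $396.
Ember receives Slot 1 at value $131, so the others get W − 131 = $265.
Without Ember: best allocation of the remaining 3 bidders over all 4 slots is Kestrel→Slot 5 ($59), Talus→Slot 1 ($138), Larkspur→Slot 4 ($73), total $270.
VCG payment = (others' best without Ember) − (others' welfare with Ember) = 270 − 265 = $5.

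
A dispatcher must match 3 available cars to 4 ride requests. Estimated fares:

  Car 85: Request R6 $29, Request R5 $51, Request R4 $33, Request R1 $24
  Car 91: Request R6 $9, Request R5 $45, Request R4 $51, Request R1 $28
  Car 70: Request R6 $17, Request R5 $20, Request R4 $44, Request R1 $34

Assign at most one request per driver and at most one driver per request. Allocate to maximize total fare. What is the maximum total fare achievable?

Max total: $136

Optimal: Car 85→Request R5 ($51), Car 91→Request R4 ($51), Car 70→Request R1 ($34) — total 51+51+34 = $136.
Column-greedy (each request in turn goes to its best remaining driver) gives $118, worse by 18.
Next-best assignment: Car 85→Request R5, Car 91→Request R1, Car 70→Request R4 = $123.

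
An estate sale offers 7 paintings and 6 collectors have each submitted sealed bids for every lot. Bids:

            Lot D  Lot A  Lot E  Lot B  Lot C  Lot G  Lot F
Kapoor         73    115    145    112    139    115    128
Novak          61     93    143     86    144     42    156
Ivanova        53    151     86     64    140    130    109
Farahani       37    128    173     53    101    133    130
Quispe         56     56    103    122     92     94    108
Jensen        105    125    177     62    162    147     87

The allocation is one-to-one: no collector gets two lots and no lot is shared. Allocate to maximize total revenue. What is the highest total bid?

This is the linear assignment problem.
Optimal: Kapoor→Lot C ($139), Novak→Lot F ($156), Ivanova→Lot A ($151), Farahani→Lot E ($173), Quispe→Lot B ($122), Jensen→Lot G ($147) — total 139+156+151+173+122+147 = $888.

Max total: $888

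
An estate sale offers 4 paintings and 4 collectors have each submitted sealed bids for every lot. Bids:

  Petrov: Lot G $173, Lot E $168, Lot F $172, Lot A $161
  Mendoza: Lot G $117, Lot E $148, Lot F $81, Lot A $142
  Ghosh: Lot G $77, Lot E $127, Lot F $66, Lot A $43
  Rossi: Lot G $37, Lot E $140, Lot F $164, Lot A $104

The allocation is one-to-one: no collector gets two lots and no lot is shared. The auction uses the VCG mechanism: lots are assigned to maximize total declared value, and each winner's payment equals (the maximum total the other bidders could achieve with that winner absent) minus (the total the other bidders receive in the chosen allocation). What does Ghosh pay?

Efficient allocation: Petrov→Lot G ($173), Mendoza→Lot A ($142), Ghosh→Lot E ($127), Rossi→Lot F ($164); total welfare W = $606.
Ghosh receives Lot E at value $127, so the others get W − 127 = $479.
Without Ghosh: best allocation of the remaining 3 bidders over all 4 lots is Petrov→Lot G ($173), Mendoza→Lot E ($148), Rossi→Lot F ($164), total $485.
VCG payment = (others' best without Ghosh) − (others' welfare with Ghosh) = 485 − 479 = $6.

Ghosh pays $6.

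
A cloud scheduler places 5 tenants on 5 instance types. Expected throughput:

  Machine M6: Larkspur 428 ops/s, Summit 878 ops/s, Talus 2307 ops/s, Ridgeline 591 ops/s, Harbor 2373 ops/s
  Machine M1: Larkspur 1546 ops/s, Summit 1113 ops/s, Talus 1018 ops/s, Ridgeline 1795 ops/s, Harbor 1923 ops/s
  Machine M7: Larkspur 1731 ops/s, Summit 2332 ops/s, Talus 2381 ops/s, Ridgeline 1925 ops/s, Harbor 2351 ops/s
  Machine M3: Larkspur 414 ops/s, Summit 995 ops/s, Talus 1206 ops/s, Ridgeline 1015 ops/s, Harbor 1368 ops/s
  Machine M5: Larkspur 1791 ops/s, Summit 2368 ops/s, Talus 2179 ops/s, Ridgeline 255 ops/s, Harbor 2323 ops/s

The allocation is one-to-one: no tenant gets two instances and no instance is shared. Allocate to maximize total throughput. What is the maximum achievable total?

Max total: 9683 ops/s

This is a one-to-one assignment (maximum-weight bipartite matching).
Optimal: Larkspur→Machine M1 (1546 ops/s), Summit→Machine M5 (2368 ops/s), Talus→Machine M7 (2381 ops/s), Ridgeline→Machine M3 (1015 ops/s), Harbor→Machine M6 (2373 ops/s) — total 1546+2368+2381+1015+2373 = 9683 ops/s.
Column-greedy (each instance in turn goes to its best remaining tenant) gives 9335 ops/s, worse by 348.
Next-best assignment: Larkspur→Machine M5, Summit→Machine M7, Talus→Machine M6, Ridgeline→Machine M1, Harbor→Machine M3 = 9593 ops/s.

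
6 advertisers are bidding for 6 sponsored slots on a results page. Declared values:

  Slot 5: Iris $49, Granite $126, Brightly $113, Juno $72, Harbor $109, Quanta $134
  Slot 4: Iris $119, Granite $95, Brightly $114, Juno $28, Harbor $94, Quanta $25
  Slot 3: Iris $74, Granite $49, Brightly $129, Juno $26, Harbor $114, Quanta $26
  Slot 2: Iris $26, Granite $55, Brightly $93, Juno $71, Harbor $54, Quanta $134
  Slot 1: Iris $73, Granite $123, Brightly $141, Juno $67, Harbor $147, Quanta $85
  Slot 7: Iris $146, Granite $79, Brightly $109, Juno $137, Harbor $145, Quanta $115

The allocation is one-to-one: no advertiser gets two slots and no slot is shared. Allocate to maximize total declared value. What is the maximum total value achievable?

Optimal: Iris→Slot 4 ($119), Granite→Slot 5 ($126), Brightly→Slot 3 ($129), Juno→Slot 7 ($137), Harbor→Slot 1 ($147), Quanta→Slot 2 ($134) — total 119+126+129+137+147+134 = $792.
Row-greedy (each advertiser in turn takes its best remaining slot) gives $623, worse by 169.
Swapping Granite↔Quanta (Granite→Slot 2 $55, Quanta→Slot 5 $134) loses 71.
Checked against all permutations: $792 is optimal.

Max total: $792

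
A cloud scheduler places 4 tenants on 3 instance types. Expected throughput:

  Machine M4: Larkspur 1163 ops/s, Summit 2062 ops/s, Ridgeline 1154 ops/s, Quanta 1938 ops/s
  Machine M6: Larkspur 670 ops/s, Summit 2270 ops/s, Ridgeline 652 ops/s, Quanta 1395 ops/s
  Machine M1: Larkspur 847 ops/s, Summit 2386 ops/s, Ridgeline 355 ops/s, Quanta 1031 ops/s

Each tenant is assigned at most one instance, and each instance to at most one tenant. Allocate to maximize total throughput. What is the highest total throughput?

Optimal: Quanta→Machine M4 (1938 ops/s), Summit→Machine M6 (2270 ops/s), Larkspur→Machine M1 (847 ops/s) — total 1938+2270+847 = 5055 ops/s.
Row-greedy (each tenant in turn takes its best remaining instance) gives 4201 ops/s, worse by 854.
Every other assignment is strictly worse.

Max total: 5055 ops/s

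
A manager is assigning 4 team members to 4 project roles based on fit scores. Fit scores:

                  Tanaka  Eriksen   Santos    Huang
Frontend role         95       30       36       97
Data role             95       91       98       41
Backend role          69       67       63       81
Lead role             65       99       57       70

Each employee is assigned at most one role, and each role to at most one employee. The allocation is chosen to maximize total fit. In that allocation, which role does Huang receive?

Optimal: Tanaka→Frontend role (95 pts), Eriksen→Lead role (99 pts), Santos→Data role (98 pts), Huang→Backend role (81 pts) — total 95+99+98+81 = 373 pts.
Max-entry greedy (repeatedly take the single best remaining cell) gives 363 pts, worse by 10.
Huang's own top role is Frontend role (97 pts), but forcing Huang→Frontend role and reassigning the rest optimally gives only 363 pts — worse by 10.

Huang receives Backend role.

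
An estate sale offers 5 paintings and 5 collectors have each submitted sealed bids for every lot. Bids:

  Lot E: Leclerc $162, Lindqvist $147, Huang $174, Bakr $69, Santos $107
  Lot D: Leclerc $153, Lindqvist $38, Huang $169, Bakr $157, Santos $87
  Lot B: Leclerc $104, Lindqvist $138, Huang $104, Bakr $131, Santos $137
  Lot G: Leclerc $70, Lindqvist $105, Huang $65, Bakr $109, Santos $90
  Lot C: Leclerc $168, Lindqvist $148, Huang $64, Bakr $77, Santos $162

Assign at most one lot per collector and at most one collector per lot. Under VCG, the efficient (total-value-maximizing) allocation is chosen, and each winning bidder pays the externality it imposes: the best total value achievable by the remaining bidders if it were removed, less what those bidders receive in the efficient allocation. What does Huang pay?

Huang pays $52.

Efficient allocation: Leclerc→Lot C ($168), Lindqvist→Lot G ($105), Huang→Lot E ($174), Bakr→Lot D ($157), Santos→Lot B ($137); total welfare W = $741.
Huang receives Lot E at value $174, so the others get W − 174 = $567.
Without Huang: best allocation of the remaining 4 bidders over all 5 lots is Leclerc→Lot E ($162), Lindqvist→Lot B ($138), Bakr→Lot D ($157), Santos→Lot C ($162), total $619.
VCG payment = (others' best without Huang) − (others' welfare with Huang) = 619 − 567 = $52.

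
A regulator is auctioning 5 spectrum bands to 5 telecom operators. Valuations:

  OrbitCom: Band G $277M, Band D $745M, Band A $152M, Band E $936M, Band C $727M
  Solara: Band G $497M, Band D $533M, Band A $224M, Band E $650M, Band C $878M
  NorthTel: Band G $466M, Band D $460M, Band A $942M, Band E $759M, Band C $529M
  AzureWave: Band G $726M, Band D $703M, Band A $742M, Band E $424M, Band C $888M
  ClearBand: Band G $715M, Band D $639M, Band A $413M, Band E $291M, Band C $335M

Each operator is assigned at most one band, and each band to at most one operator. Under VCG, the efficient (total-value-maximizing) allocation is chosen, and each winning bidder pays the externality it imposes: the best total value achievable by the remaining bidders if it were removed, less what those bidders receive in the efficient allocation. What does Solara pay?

Solara pays $185M.

Efficient allocation: OrbitCom→Band E ($936M), Solara→Band C ($878M), NorthTel→Band A ($942M), AzureWave→Band D ($703M), ClearBand→Band G ($715M); total welfare W = $4174M.
Solara receives Band C at value $878M, so the others get W − 878 = $3296M.
Without Solara: best allocation of the remaining 4 bidders over all 5 bands is OrbitCom→Band E ($936M), NorthTel→Band A ($942M), AzureWave→Band C ($888M), ClearBand→Band G ($715M), total $3481M.
VCG payment = (others' best without Solara) − (others' welfare with Solara) = 3481 − 3296 = $185M.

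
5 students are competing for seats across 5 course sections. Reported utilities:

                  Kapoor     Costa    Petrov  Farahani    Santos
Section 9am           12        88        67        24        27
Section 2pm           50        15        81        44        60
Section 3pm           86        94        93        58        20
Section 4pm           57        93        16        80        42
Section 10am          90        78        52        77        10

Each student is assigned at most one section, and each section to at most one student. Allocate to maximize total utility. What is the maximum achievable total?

Max total: 411 points

Optimal: Kapoor→Section 10am (90 points), Costa→Section 9am (88 points), Petrov→Section 3pm (93 points), Farahani→Section 4pm (80 points), Santos→Section 2pm (60 points) — total 90+88+93+80+60 = 411 points.
Next-best assignment: Kapoor→Section 10am, Costa→Section 3pm, Petrov→Section 9am, Farahani→Section 4pm, Santos→Section 2pm = 391 points.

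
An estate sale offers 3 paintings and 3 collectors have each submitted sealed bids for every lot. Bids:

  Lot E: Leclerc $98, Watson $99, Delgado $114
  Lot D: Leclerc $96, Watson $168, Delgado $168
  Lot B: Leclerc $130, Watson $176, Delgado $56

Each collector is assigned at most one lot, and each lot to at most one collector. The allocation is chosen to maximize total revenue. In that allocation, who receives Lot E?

Leclerc receives Lot E.

Optimal: Leclerc→Lot E ($98), Watson→Lot B ($176), Delgado→Lot D ($168) — total 98+176+168 = $442.
Column-greedy (each lot in turn goes to its best remaining collector) gives $412, worse by 30.
Next-best assignment: Leclerc→Lot B, Watson→Lot D, Delgado→Lot E = $412.
Swapping Leclerc↔Watson (Leclerc→Lot B $130, Watson→Lot E $99) loses 45.
Leclerc's own top lot is Lot B ($130), but forcing Leclerc→Lot B and reassigning the rest optimally gives only $412 — worse by 30.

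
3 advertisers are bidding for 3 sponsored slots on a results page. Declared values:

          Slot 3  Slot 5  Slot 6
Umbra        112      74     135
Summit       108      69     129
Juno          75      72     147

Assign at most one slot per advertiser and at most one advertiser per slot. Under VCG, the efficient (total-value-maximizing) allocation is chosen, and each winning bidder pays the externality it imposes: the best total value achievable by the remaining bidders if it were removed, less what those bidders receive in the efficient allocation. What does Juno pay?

Efficient allocation: Umbra→Slot 5 ($74), Summit→Slot 3 ($108), Juno→Slot 6 ($147); total welfare W = $329.
Juno receives Slot 6 at value $147, so the others get W − 147 = $182.
Without Juno: best allocation of the remaining 2 bidders over all 3 slots is Umbra→Slot 6 ($135), Summit→Slot 3 ($108), total $243.
VCG payment = (others' best without Juno) − (others' welfare with Juno) = 243 − 182 = $61.

Juno pays $61.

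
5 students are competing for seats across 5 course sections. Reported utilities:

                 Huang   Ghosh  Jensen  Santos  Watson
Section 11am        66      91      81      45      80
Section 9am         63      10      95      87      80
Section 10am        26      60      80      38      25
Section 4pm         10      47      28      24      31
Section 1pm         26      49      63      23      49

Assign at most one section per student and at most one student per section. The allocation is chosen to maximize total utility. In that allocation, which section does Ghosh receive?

This is the linear assignment problem.
Optimal: Huang→Section 11am (66 points), Ghosh→Section 4pm (47 points), Jensen→Section 10am (80 points), Santos→Section 9am (87 points), Watson→Section 1pm (49 points) — total 66+47+80+87+49 = 329 points.
Column-greedy (each section in turn goes to its best remaining student) gives 281 points, worse by 48.
Checked against all permutations: 329 points is optimal.
Ghosh's own top section is Section 11am (91 points), but forcing Ghosh→Section 11am and reassigning the rest optimally gives only 317 points — worse by 12.

Ghosh receives Section 4pm.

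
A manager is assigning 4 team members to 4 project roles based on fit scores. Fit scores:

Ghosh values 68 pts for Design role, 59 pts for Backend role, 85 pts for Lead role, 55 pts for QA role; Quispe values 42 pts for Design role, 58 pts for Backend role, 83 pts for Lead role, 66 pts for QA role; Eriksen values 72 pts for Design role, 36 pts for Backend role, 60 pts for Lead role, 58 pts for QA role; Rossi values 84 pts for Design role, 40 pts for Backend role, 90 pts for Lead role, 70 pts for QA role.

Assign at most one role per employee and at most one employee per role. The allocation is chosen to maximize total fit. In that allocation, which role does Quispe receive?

Quispe receives QA role.

This is the linear assignment problem.
Optimal: Ghosh→Backend role (59 pts), Quispe→QA role (66 pts), Eriksen→Design role (72 pts), Rossi→Lead role (90 pts) — total 59+66+72+90 = 287 pts.
Row-greedy (each employee in turn takes its best remaining role) gives 263 pts, worse by 24.
Quispe's own top role is Lead role (83 pts), but forcing Quispe→Lead role and reassigning the rest optimally gives only 284 pts — worse by 3.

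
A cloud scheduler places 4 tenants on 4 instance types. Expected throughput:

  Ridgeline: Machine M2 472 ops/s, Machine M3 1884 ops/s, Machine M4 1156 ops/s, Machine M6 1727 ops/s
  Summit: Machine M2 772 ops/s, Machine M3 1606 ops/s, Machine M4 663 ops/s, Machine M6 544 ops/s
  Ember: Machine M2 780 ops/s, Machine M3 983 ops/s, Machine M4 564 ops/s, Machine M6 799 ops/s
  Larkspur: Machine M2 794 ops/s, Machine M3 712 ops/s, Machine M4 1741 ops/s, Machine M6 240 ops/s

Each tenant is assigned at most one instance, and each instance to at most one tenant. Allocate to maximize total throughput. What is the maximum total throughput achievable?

This is the linear assignment problem.
Optimal: Ridgeline→Machine M6 (1727 ops/s), Summit→Machine M3 (1606 ops/s), Ember→Machine M2 (780 ops/s), Larkspur→Machine M4 (1741 ops/s) — total 1727+1606+780+1741 = 5854 ops/s.
Row-greedy (each tenant in turn takes its best remaining instance) gives 5196 ops/s, worse by 658.

Maximum total: 5854 ops/s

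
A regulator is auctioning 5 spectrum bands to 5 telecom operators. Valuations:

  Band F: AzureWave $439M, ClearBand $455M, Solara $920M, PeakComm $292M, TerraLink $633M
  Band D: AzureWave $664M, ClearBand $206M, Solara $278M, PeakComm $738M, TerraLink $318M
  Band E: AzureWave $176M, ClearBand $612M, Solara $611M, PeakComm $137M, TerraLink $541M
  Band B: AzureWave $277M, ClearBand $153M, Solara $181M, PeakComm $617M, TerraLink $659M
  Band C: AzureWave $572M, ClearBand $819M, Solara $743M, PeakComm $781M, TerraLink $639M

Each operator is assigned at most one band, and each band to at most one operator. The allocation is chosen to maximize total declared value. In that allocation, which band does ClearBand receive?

Treat this as an assignment problem: match each operator to one band.
Optimal: AzureWave→Band D ($664M), ClearBand→Band E ($612M), Solara→Band F ($920M), PeakComm→Band C ($781M), TerraLink→Band B ($659M) — total 664+612+920+781+659 = $3636M.
ClearBand's own top band is Band C ($819M), but forcing ClearBand→Band C and reassigning the rest optimally gives only $3561M — worse by 75.

ClearBand receives Band E.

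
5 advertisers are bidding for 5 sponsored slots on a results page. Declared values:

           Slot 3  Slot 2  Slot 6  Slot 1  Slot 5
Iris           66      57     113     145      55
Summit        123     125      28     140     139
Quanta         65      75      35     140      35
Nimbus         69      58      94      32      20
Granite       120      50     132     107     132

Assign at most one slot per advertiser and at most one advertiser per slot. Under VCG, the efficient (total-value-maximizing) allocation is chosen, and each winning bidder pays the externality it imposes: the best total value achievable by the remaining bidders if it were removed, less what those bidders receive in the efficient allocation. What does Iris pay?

Efficient allocation: Iris→Slot 6 ($113), Summit→Slot 2 ($125), Quanta→Slot 1 ($140), Nimbus→Slot 3 ($69), Granite→Slot 5 ($132); total welfare W = $579.
Iris receives Slot 6 at value $113, so the others get W − 113 = $466.
Without Iris: best allocation of the remaining 4 bidders over all 5 slots is Summit→Slot 5 ($139), Quanta→Slot 1 ($140), Nimbus→Slot 6 ($94), Granite→Slot 3 ($120), total $493.
VCG payment = (others' best without Iris) − (others' welfare with Iris) = 493 − 466 = $27.

Iris pays $27.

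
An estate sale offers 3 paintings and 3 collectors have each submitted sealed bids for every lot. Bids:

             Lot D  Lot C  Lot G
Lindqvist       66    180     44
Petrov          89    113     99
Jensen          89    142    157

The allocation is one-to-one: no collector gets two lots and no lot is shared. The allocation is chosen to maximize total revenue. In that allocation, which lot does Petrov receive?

Optimal: Lindqvist→Lot C ($180), Petrov→Lot D ($89), Jensen→Lot G ($157) — total 180+89+157 = $426.
Row-greedy (each collector in turn takes its best remaining lot) gives $368, worse by 58.
Next-best assignment: Lindqvist→Lot C, Petrov→Lot G, Jensen→Lot D = $368.
Petrov's own top lot is Lot C ($113), but forcing Petrov→Lot C and reassigning the rest optimally gives only $336 — worse by 90.

Petrov receives Lot D.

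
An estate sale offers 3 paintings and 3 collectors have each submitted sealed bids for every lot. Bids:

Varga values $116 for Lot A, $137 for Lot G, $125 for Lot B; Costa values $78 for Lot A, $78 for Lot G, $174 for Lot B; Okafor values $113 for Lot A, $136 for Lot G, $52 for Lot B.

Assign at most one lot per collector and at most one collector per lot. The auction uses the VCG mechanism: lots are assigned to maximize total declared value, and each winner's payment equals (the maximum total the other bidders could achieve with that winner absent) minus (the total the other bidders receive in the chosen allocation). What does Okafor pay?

Okafor pays $21.

Efficient allocation: Varga→Lot A ($116), Costa→Lot B ($174), Okafor→Lot G ($136); total welfare W = $426.
Okafor receives Lot G at value $136, so the others get W − 136 = $290.
Without Okafor: best allocation of the remaining 2 bidders over all 3 lots is Varga→Lot G ($137), Costa→Lot B ($174), total $311.
VCG payment = (others' best without Okafor) − (others' welfare with Okafor) = 311 − 290 = $21.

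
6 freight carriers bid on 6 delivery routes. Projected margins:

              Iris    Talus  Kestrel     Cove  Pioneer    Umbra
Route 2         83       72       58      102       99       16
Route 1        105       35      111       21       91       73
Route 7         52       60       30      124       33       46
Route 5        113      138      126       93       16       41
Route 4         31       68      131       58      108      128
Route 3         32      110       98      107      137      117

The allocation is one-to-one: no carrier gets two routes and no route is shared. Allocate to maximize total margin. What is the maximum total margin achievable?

This is the linear assignment problem.
Optimal: Iris→Route 2 ($83k), Talus→Route 5 ($138k), Kestrel→Route 1 ($111k), Cove→Route 7 ($124k), Pioneer→Route 3 ($137k), Umbra→Route 4 ($128k) — total 83+138+111+124+137+128 = $721k.
Max-entry greedy (repeatedly take the single best remaining cell) gives $651k, worse by 70.
Next-best assignment: Iris→Route 1, Talus→Route 5, Kestrel→Route 4, Cove→Route 7, Pioneer→Route 2, Umbra→Route 3 = $714k.

Max total: $721k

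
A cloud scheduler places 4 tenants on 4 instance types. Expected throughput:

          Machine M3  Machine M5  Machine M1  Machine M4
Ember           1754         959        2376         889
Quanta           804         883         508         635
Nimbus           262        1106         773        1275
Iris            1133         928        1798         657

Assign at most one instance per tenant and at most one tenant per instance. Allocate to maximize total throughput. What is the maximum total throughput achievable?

Maximum total: 5710 ops/s

Optimal: Ember→Machine M3 (1754 ops/s), Quanta→Machine M5 (883 ops/s), Nimbus→Machine M4 (1275 ops/s), Iris→Machine M1 (1798 ops/s) — total 1754+883+1275+1798 = 5710 ops/s.
Column-greedy (each instance in turn goes to its best remaining tenant) gives 5293 ops/s, worse by 417.
Swapping Iris↔Nimbus (Iris→Machine M4 657 ops/s, Nimbus→Machine M1 773 ops/s) loses 1643.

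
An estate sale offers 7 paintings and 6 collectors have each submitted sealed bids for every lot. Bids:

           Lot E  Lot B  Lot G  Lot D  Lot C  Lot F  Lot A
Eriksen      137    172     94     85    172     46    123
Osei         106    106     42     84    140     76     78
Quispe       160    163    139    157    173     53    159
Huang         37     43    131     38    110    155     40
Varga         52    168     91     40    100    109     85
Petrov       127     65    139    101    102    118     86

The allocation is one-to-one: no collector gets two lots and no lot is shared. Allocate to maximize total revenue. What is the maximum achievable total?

This is a one-to-one assignment (maximum-weight bipartite matching).
Optimal: Eriksen→Lot C ($172), Osei→Lot E ($106), Quispe→Lot A ($159), Huang→Lot F ($155), Varga→Lot B ($168), Petrov→Lot G ($139) — total 172+106+159+155+168+139 = $899.
Column-greedy (each lot in turn goes to its best remaining collector) gives $774, worse by 125.
Swapping Quispe↔Varga (Quispe→Lot B $163, Varga→Lot A $85) loses 79.

Maximum total: $899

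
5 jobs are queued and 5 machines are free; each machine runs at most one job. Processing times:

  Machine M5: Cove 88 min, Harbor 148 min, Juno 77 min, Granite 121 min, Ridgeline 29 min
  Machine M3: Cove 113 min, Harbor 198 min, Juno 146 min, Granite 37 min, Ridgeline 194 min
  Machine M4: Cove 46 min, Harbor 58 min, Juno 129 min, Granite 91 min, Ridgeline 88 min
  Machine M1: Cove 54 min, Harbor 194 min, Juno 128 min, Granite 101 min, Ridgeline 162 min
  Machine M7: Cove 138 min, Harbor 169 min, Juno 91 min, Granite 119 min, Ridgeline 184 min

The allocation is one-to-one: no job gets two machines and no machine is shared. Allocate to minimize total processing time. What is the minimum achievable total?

Min total: 269 min

Optimal: Cove→Machine M1 (54 min), Harbor→Machine M4 (58 min), Juno→Machine M7 (91 min), Granite→Machine M3 (37 min), Ridgeline→Machine M5 (29 min) — total 54+58+91+37+29 = 269 min.
Min-entry greedy (repeatedly take the single cheapest remaining cell) gives 397 min, worse by 128.
Next-best assignment: Cove→Machine M7, Harbor→Machine M4, Juno→Machine M1, Granite→Machine M3, Ridgeline→Machine M5 = 390 min.
Swapping Granite↔Cove (Granite→Machine M1 101 min, Cove→Machine M3 113 min) adds 123.
Checked against all permutations: 269 min is optimal.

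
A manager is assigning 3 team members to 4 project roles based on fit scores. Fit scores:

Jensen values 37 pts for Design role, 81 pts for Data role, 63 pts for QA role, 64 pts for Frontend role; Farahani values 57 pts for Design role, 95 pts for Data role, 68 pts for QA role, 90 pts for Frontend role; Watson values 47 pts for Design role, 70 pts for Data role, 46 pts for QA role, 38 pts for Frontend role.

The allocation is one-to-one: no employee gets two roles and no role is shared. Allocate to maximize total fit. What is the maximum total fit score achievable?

Optimal: Jensen→QA role (63 pts), Farahani→Frontend role (90 pts), Watson→Data role (70 pts) — total 63+90+70 = 223 pts.
Column-greedy (each role in turn goes to its best remaining employee) gives 184 pts, worse by 39.
Swapping Jensen↔Farahani (Jensen→Frontend role 64 pts, Farahani→QA role 68 pts) loses 21.
Every other assignment is strictly worse.

Max total: 223 pts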